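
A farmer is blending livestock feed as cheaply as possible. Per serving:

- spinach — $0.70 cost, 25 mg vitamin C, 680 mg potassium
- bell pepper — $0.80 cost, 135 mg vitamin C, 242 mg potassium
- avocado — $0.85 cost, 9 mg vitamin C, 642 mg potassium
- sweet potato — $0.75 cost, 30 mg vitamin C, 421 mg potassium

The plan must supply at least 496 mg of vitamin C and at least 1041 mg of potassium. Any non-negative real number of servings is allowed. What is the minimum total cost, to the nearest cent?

At the optimum either one food covers both requirements or two foods hit both targets exactly; no other combination can be cheaper.
spinach only: max(496/25, 1041/680) = 19.84 servings → $13.89.
bell pepper only: max(496/135, 1041/242) = 4.302 servings → $3.44.
avocado only: max(496/9, 1041/642) = 55.11 servings → $46.84.
sweet potato only: max(496/30, 1041/421) = 16.53 servings → $12.40.
spinach + bell pepper with both tight: 0.2391 servings and 3.63 servings → $3.07.
spinach + avocado with both targets exact would need a negative amount; discard.
spinach + sweet potato with both targets exact would need a negative amount; discard.
bell pepper + avocado with both tight: 3.658 servings and 0.2427 servings → $3.13.
bell pepper + sweet potato with both tight: 3.582 servings and 0.4136 servings → $3.18.
avocado + sweet potato: the both-tight solution has a negative serving — not a feasible corner.
So the least-cost plan costs $3.07.

$3.07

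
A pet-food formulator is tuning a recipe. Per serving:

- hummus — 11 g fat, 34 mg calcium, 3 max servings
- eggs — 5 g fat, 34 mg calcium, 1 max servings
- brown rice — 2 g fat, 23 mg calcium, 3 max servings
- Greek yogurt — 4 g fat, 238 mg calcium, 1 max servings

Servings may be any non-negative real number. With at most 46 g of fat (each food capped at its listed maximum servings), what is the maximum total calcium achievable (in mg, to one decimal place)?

Calcium per g fat: Greek yogurt 59.5, brown rice 11.5, eggs 6.8, hummus 3.091.
Take 1 serving of Greek yogurt: uses 4 g fat, +238.0 mg calcium (running total 238.0 mg).
Take 3 servings of brown rice: uses 6 g fat, +69.0 mg calcium (running total 307.0 mg).
Take 1 serving of eggs: uses 5 g fat, +34.0 mg calcium (running total 341.0 mg).
Take 2.818 servings of hummus: uses 31 g fat, +95.8 mg calcium (running total 436.8 mg).
Filling greedily by calcium-per-g fat is optimal for one linear limit, giving 436.8 mg.

436.8 mg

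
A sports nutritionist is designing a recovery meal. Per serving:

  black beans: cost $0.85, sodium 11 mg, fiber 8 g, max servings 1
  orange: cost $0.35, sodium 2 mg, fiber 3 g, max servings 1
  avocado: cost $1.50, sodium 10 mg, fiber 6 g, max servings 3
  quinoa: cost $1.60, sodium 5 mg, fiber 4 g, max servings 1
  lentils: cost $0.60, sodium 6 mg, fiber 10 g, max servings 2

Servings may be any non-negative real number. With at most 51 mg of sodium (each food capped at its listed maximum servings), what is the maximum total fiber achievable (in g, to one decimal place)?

47.6 g

Fiber per mg sodium: lentils 1.667, orange 1.5, quinoa 0.8, black beans 0.7273, avocado 0.6.
Take 2 servings of lentils: uses 12 mg sodium, +20.0 g fiber (running total 20.0 g).
Take 1 serving of orange: uses 2 mg sodium, +3.0 g fiber (running total 23.0 g).
Take 1 serving of quinoa: uses 5 mg sodium, +4.0 g fiber (running total 27.0 g).
Take 1 serving of black beans: uses 11 mg sodium, +8.0 g fiber (running total 35.0 g).
Take 2.1 servings of avocado: uses 21 mg sodium, +12.6 g fiber (running total 47.6 g).
Filling greedily by fiber-per-mg sodium is optimal for one linear limit, giving 47.6 g.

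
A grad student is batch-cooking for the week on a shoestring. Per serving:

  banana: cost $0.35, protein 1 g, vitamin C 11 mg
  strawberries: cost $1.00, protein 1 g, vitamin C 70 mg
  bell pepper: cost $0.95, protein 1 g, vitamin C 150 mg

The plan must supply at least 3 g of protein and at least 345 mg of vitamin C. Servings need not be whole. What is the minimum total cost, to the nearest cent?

banana only: max(3/1, 345/11) = 31.36 servings → $10.98.
strawberries only: max(3/1, 345/70) = 4.929 servings → $4.93.
bell pepper only: max(3/1, 345/150) = 3 servings → $2.85.
banana + strawberries: intersection lies outside the first quadrant.
banana + bell pepper with both tight: 0.7554 servings and 2.245 servings → $2.40.
strawberries + bell pepper with both tight: 1.312 servings and 1.688 servings → $2.92.
The minimum over all feasible corners is $2.40.

$2.40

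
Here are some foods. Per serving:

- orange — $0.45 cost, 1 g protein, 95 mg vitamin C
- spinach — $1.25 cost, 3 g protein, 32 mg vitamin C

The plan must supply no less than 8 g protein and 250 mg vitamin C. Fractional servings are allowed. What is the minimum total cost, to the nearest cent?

$3.40

The cheapest plan sits at a corner of the feasible region — with two constraints it uses at most two foods.
orange only: max(8/1, 250/95) = 8 servings → $3.60.
spinach only: max(8/3, 250/32) = 7.812 servings → $9.77.
orange + spinach with both tight: 1.953 servings and 2.016 servings → $3.40.
The minimum over all feasible corners is $3.40.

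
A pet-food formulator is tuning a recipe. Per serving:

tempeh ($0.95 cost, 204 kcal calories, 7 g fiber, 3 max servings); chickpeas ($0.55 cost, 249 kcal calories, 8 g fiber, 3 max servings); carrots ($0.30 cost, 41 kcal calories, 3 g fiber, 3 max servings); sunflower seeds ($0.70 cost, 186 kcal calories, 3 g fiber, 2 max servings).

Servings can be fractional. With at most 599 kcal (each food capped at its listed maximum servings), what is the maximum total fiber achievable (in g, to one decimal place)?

Fiber per kcal: carrots 0.07317, tempeh 0.03431, chickpeas 0.03213, sunflower seeds 0.01613.
Take 3 servings of carrots: uses 123 kcal, +9.0 g fiber (running total 9.0 g).
Take 2.333 servings of tempeh: uses 476 kcal, +16.3 g fiber (running total 25.3 g).
Filling greedily by fiber-per-kcal is optimal for one linear limit, giving 25.3 g.

25.3 g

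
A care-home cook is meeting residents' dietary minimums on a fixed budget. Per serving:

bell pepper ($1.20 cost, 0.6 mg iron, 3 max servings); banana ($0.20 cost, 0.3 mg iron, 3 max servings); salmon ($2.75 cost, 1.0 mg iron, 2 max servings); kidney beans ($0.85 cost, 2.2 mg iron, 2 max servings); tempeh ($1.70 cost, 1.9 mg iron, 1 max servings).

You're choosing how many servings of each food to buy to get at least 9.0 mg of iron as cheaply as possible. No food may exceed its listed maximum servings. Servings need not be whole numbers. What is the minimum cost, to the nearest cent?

$7.60

Cost per mg of iron: kidney beans $0.3864, banana $0.6667, tempeh $0.8947, bell pepper $2.0000, salmon $2.7500.
Take 2 servings of kidney beans: +4.4 mg iron for $1.70 (total $1.70, still need 4.6 mg).
Take 3 servings of banana: +0.9 mg iron for $0.60 (total $2.30, still need 3.7 mg).
Take 1 serving of tempeh: +1.9 mg iron for $1.70 (total $4.00, still need 1.8 mg).
Take 3 servings of bell pepper: +1.8 mg iron for $3.60 (total $7.60, still need 0.0 mg).
Greedy by cheapest-per-mg is optimal for a single linear constraint, so the minimum cost is $7.60.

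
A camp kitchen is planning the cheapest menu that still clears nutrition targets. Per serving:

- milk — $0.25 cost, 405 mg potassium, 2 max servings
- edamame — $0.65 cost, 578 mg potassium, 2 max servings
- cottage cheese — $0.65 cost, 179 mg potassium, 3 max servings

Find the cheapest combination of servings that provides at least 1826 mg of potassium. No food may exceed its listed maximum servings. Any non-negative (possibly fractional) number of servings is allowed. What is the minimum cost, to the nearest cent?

Cost per mg of potassium: milk $0.0006, edamame $0.0011, cottage cheese $0.0036.
Take 2 servings of milk: +810.0 mg potassium for $0.50 (total $0.50, still need 1016.0 mg).
Take 1.758 servings of edamame: +1016.0 mg potassium for $1.14 (total $1.64, still need 0.0 mg).
Filling from the cheapest source first is optimal under one linear minimum: $1.64.

$1.64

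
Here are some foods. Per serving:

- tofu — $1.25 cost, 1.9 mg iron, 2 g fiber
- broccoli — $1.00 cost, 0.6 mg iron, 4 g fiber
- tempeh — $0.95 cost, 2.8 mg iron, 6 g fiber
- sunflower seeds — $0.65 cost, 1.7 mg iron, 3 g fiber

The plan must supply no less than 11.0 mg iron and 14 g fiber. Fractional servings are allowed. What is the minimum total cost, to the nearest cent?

The cheapest plan sits at a corner of the feasible region — with two constraints it uses at most two foods.
tofu only: max(11.0/1.9, 14/2) = 7 servings → $8.75.
broccoli only: max(11.0/0.6, 14/4) = 18.33 servings → $18.33.
tempeh only: max(11.0/2.8, 14/6) = 3.929 servings → $3.73.
sunflower seeds only: max(11.0/1.7, 14/3) = 6.471 servings → $4.21.
tofu + broccoli with both tight: 5.562 servings and 0.7188 servings → $7.67.
tofu + tempeh with both tight: 4.621 servings and 0.7931 servings → $6.53.
tofu + sunflower seeds with both tight: 4 servings and 2 servings → $6.30.
broccoli + tempeh with both targets exact would need a negative amount; discard.
broccoli + sunflower seeds with both targets exact would need a negative amount; discard.
tempeh + sunflower seeds with both targets exact would need a negative amount; discard.
So the least-cost plan costs $3.73.

$3.73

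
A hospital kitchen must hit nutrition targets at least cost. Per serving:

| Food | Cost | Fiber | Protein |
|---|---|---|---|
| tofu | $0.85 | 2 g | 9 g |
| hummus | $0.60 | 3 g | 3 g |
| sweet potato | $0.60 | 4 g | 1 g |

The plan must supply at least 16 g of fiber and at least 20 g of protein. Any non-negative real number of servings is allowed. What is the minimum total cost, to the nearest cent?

With two linear requirements the optimum uses one or two foods; enumerate the corners.
tofu only: max(16/2, 20/9) = 8 servings → $6.80.
hummus only: max(16/3, 20/3) = 6.667 servings → $4.00.
sweet potato only: max(16/4, 20/1) = 20 servings → $12.00.
tofu + hummus with both tight: 0.5714 servings and 4.952 servings → $3.46.
tofu + sweet potato with both tight: 1.882 servings and 3.059 servings → $3.44.
hummus + sweet potato: the both-tight solution has a negative serving — not a feasible corner.
Cheapest feasible corner: $3.44.

$3.44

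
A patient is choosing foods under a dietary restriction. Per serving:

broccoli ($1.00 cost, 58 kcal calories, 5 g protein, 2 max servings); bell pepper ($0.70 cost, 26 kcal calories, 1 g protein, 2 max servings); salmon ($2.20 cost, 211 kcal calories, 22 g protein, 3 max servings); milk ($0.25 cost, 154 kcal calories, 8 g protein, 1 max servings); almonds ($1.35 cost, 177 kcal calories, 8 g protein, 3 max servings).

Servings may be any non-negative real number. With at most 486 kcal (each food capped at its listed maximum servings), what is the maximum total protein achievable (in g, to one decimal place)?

50.7 g

Protein per kcal: salmon 0.1043, broccoli 0.08621, milk 0.05195, almonds 0.0452, bell pepper 0.03846.
Take 2.303 servings of salmon: uses 486 kcal, +50.7 g protein (running total 50.7 g).
Filling greedily by protein-per-kcal is optimal for one linear limit, giving 50.7 g.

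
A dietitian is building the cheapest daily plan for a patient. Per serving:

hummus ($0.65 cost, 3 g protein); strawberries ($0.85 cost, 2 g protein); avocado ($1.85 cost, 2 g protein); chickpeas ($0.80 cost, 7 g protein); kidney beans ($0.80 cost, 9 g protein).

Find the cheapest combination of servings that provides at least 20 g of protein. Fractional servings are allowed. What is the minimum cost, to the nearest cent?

$1.78

Cost per g of protein: kidney beans $0.0889, chickpeas $0.1143, hummus $0.2167, strawberries $0.4250, avocado $0.9250.
With no serving limits, use only kidney beans: 20 g / 9 g = 2.222 servings × $0.80 = $1.78.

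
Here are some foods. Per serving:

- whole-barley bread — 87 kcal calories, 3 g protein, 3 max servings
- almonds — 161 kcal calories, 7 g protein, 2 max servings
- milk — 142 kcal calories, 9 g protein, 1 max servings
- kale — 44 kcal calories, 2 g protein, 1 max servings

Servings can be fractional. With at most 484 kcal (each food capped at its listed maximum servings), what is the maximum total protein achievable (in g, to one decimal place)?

Protein per kcal: milk 0.06338, kale 0.04545, almonds 0.04348, whole-barley bread 0.03448.
Take 1 serving of milk: uses 142 kcal, +9.0 g protein (running total 9.0 g).
Take 1 serving of kale: uses 44 kcal, +2.0 g protein (running total 11.0 g).
Take 1.851 servings of almonds: uses 298 kcal, +13.0 g protein (running total 24.0 g).
Greedy by best ratio exhausts the calories allowance optimally: 24.0 g.

24.0 g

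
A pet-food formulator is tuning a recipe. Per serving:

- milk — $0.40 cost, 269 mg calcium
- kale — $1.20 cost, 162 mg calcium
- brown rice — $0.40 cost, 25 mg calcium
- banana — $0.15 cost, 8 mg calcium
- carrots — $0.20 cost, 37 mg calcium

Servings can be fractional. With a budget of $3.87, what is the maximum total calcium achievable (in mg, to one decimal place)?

Calcium per dollar: milk 672.5, carrots 185, kale 135, brown rice 62.5, banana 53.33.
With no serving limits, spend the whole cost allowance on milk: $3.87 / $0.40 × 269 mg = 2602.6 mg.

2602.6 mg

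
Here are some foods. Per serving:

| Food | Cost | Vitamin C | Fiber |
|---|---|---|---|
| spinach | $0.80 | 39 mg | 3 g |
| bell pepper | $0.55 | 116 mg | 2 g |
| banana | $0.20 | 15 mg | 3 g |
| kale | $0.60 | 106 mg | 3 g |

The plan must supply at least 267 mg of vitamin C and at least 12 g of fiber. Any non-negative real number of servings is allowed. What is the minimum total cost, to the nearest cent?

$1.61

Check every corner: each single food scaled to meet both minima, and each pair solved so both constraints bind.
spinach only: max(267/39, 12/3) = 6.846 servings → $5.48.
bell pepper only: max(267/116, 12/2) = 6 servings → $3.30.
banana only: max(267/15, 12/3) = 17.8 servings → $3.56.
kale only: max(267/106, 12/3) = 4 servings → $2.40.
spinach + bell pepper with both tight: 3.178 servings and 1.233 servings → $3.22.
spinach + banana with both targets exact would need a negative amount; discard.
spinach + kale with both tight: 2.343 servings and 1.657 servings → $2.87.
bell pepper + banana with both tight: 1.953 servings and 2.698 servings → $1.61.
bell pepper + kale: intersection lies outside the first quadrant.
banana + kale with both tight: 1.725 servings and 2.275 servings → $1.71.
So the least-cost plan costs $1.61.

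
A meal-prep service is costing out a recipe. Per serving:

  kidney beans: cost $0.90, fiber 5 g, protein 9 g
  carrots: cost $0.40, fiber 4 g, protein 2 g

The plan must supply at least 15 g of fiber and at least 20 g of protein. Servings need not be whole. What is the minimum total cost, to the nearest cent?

Check every corner: each single food scaled to meet both minima, and each pair solved so both constraints bind.
kidney beans only: max(15/5, 20/9) = 3 servings → $2.70.
carrots only: max(15/4, 20/2) = 10 servings → $4.00.
kidney beans + carrots with both tight: 1.923 servings and 1.346 servings → $2.27.
The minimum over all feasible corners is $2.27.

$2.27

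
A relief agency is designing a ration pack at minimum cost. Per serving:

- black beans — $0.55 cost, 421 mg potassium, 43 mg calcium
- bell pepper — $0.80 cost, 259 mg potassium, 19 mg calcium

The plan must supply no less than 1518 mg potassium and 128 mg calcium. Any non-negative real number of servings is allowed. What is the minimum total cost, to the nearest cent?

For a min-cost LP with two ≥-constraints, a basic feasible solution has at most two positive variables.
black beans only: max(1518/421, 128/43) = 3.606 servings → $1.98.
bell pepper only: max(1518/259, 128/19) = 6.737 servings → $5.39.
black beans + bell pepper with both tight: 1.373 servings and 3.628 servings → $3.66.
So the least-cost plan costs $1.98.

$1.98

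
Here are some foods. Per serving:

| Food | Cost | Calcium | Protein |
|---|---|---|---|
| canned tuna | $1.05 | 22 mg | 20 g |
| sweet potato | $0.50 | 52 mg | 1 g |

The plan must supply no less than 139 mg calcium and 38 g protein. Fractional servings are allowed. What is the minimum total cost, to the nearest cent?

The cheapest plan sits at a corner of the feasible region — with two constraints it uses at most two foods.
canned tuna only: max(139/22, 38/20) = 6.318 servings → $6.63.
sweet potato only: max(139/52, 38/1) = 38 servings → $19.00.
canned tuna + sweet potato with both tight: 1.805 servings and 1.91 servings → $2.85.
Cheapest feasible corner: $2.85.

$2.85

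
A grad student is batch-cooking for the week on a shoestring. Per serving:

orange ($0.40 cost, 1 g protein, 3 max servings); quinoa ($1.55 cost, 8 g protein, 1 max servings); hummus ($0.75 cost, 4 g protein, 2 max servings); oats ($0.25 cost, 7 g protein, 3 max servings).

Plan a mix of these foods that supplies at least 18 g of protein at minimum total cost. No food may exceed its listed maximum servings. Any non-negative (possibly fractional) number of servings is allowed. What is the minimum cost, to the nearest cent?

Cost per g of protein: oats $0.0357, hummus $0.1875, quinoa $0.1938, orange $0.4000.
Take 2.571 servings of oats: +18.0 g protein for $0.64 (total $0.64, still need 0.0 g).
Greedy by cheapest-per-g is optimal for a single linear constraint, so the minimum cost is $0.64.

$0.64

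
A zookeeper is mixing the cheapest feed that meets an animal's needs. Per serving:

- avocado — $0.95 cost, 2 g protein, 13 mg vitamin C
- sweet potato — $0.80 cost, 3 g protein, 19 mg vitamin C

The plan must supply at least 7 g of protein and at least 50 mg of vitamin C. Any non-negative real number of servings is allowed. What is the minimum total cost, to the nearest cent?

The cheapest plan sits at a corner of the feasible region — with two constraints it uses at most two foods.
avocado only: max(7/2, 50/13) = 3.846 servings → $3.65.
sweet potato only: max(7/3, 50/19) = 2.632 servings → $2.11.
avocado + sweet potato: the both-tight solution has a negative serving — not a feasible corner.
The minimum over all feasible corners is $2.11.

$2.11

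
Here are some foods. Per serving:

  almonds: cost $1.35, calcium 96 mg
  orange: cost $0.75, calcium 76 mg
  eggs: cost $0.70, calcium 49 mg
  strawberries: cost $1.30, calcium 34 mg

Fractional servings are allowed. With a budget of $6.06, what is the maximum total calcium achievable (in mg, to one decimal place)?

Calcium per dollar: orange 101.3, almonds 71.11, eggs 70, strawberries 26.15.
With no serving limits, spend the whole cost allowance on orange: $6.06 / $0.75 × 76 mg = 614.1 mg.

614.1 mg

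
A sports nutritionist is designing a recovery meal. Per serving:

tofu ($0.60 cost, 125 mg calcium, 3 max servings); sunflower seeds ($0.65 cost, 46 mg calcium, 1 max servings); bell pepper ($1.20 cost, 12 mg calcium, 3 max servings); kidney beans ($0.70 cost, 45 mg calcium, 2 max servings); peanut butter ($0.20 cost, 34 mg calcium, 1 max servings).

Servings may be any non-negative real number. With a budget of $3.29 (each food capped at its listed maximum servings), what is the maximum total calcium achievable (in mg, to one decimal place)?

496.1 mg

Calcium per dollar: tofu 208.3, peanut butter 170, sunflower seeds 70.77, kidney beans 64.29, bell pepper 10.
Take 3 servings of tofu: spends $1.80, +375.0 mg calcium (running total 375.0 mg).
Take 1 serving of peanut butter: spends $0.20, +34.0 mg calcium (running total 409.0 mg).
Take 1 serving of sunflower seeds: spends $0.65, +46.0 mg calcium (running total 455.0 mg).
Take 0.9143 servings of kidney beans: spends $0.64, +41.1 mg calcium (running total 496.1 mg).
Filling greedily by calcium-per-dollar is optimal for one linear limit, giving 496.1 mg.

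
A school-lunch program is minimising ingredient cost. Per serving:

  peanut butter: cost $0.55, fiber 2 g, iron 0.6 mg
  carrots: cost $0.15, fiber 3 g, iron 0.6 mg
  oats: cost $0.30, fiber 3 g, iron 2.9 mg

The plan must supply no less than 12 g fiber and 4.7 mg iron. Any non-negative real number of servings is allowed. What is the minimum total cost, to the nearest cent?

Two binding constraints pin down two serving amounts, so the optimal mix uses at most two foods. The candidates are each food alone (scaled to the tighter of fiber/iron) and each pair with both constraints tight.
peanut butter only: max(12/2, 4.7/0.6) = 7.833 servings → $4.31.
carrots only: max(12/3, 4.7/0.6) = 7.833 servings → $1.18.
oats only: max(12/3, 4.7/2.9) = 4 servings → $1.20.
peanut butter + carrots with both targets exact would need a negative amount; discard.
peanut butter + oats with both tight: 5.175 servings and 0.55 servings → $3.01.
carrots + oats with both tight: 3 servings and 1 serving → $0.75.
The minimum over all feasible corners is $0.75.

$0.75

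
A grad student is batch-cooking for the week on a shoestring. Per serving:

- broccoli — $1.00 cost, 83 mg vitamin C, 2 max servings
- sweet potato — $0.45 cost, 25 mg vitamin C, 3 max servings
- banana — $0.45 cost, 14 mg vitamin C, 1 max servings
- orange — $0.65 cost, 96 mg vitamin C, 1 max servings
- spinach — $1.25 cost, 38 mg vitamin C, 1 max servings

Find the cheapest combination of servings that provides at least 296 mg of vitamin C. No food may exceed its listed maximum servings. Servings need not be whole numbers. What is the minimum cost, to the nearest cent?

Cost per mg of vitamin C: orange $0.0068, broccoli $0.0120, sweet potato $0.0180, banana $0.0321, spinach $0.0329.
Take 1 serving of orange: +96.0 mg vitamin C for $0.65 (total $0.65, still need 200.0 mg).
Take 2 servings of broccoli: +166.0 mg vitamin C for $2.00 (total $2.65, still need 34.0 mg).
Take 1.36 servings of sweet potato: +34.0 mg vitamin C for $0.61 (total $3.26, still need 0.0 mg).
Filling from the cheapest source first is optimal under one linear minimum: $3.26.

$3.26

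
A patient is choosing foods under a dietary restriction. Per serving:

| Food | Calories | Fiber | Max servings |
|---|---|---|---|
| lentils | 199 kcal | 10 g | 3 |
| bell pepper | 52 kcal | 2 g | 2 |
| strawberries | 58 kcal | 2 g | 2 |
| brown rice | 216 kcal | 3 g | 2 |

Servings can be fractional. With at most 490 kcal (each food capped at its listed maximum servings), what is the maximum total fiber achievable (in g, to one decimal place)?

24.6 g

Fiber per kcal: lentils 0.05025, bell pepper 0.03846, strawberries 0.03448, brown rice 0.01389.
Take 2.462 servings of lentils: uses 490 kcal, +24.6 g fiber (running total 24.6 g).
Greedy by best ratio exhausts the calories allowance optimally: 24.6 g.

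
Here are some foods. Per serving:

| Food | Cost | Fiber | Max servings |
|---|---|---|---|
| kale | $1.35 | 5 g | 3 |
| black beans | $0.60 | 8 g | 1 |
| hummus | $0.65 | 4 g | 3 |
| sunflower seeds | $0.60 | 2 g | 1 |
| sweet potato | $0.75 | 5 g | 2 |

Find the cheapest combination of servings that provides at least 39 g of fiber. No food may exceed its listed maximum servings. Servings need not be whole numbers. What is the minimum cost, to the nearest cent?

Cost per g of fiber: black beans $0.0750, sweet potato $0.1500, hummus $0.1625, kale $0.2700, sunflower seeds $0.3000.
Take 1 serving of black beans: +8.0 g fiber for $0.60 (total $0.60, still need 31.0 g).
Take 2 servings of sweet potato: +10.0 g fiber for $1.50 (total $2.10, still need 21.0 g).
Take 3 servings of hummus: +12.0 g fiber for $1.95 (total $4.05, still need 9.0 g).
Take 1.8 servings of kale: +9.0 g fiber for $2.43 (total $6.48, still need 0.0 g).
Greedy by cheapest-per-g is optimal for a single linear constraint, so the minimum cost is $6.48.

$6.48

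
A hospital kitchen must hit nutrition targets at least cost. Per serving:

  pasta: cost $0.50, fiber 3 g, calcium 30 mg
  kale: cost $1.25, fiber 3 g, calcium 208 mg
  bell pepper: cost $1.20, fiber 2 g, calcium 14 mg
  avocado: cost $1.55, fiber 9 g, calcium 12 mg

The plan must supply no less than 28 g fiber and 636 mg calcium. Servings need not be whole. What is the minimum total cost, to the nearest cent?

$6.17

The cheapest plan sits at a corner of the feasible region — with two constraints it uses at most two foods.
pasta only: max(28/3, 636/30) = 21.2 servings → $10.60.
kale only: max(28/3, 636/208) = 9.333 servings → $11.67.
bell pepper only: max(28/2, 636/14) = 45.43 servings → $54.51.
avocado only: max(28/9, 636/12) = 53 servings → $82.15.
pasta + kale with both tight: 7.333 servings and 2 servings → $6.17.
pasta + bell pepper with both targets exact would need a negative amount; discard.
pasta + avocado: the both-tight solution has a negative serving — not a feasible corner.
kale + bell pepper with both tight: 2.353 servings and 10.47 servings → $15.51.
kale + avocado with both tight: 2.935 servings and 2.133 servings → $6.97.
bell pepper + avocado with both targets exact would need a negative amount; discard.
So the least-cost plan costs $6.17.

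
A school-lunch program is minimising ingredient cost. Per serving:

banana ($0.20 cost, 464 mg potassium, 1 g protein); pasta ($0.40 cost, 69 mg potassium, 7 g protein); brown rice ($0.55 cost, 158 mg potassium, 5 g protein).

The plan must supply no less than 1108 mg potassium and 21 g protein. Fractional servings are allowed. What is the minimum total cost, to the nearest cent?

Two binding constraints pin down two serving amounts, so the optimal mix uses at most two foods. The candidates are each food alone (scaled to the tighter of potassium/protein) and each pair with both constraints tight.
banana only: max(1108/464, 21/1) = 21 servings → $4.20.
pasta only: max(1108/69, 21/7) = 16.06 servings → $6.42.
brown rice only: max(1108/158, 21/5) = 7.013 servings → $3.86.
banana + pasta with both tight: 1.984 servings and 2.717 servings → $1.48.
banana + brown rice with both tight: 1.028 servings and 3.994 servings → $2.40.
pasta + brown rice: intersection lies outside the first quadrant.
Cheapest feasible corner: $1.48.

$1.48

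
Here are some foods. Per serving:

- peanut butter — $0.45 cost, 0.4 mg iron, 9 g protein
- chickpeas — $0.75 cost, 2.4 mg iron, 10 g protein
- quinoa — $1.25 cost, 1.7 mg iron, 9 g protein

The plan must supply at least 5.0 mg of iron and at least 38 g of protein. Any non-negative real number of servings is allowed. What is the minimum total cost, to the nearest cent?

For a min-cost LP with two ≥-constraints, a basic feasible solution has at most two positive variables.
peanut butter only: max(5.0/0.4, 38/9) = 12.5 servings → $5.62.
chickpeas only: max(5.0/2.4, 38/10) = 3.8 servings → $2.85.
quinoa only: max(5.0/1.7, 38/9) = 4.222 servings → $5.28.
peanut butter + chickpeas with both tight: 2.341 servings and 1.693 servings → $2.32.
peanut butter + quinoa with both tight: 1.675 servings and 2.547 servings → $3.94.
chickpeas + quinoa: the both-tight solution has a negative serving — not a feasible corner.
So the least-cost plan costs $2.32.

$2.32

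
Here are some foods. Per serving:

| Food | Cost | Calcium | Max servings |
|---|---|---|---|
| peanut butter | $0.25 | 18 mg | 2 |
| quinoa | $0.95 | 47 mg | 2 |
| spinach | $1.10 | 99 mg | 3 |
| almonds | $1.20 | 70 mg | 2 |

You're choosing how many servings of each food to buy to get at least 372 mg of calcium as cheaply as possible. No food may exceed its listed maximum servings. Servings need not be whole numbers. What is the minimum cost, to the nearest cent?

Cost per mg of calcium: spinach $0.0111, peanut butter $0.0139, almonds $0.0171, quinoa $0.0202.
Take 3 servings of spinach: +297.0 mg calcium for $3.30 (total $3.30, still need 75.0 mg).
Take 2 servings of peanut butter: +36.0 mg calcium for $0.50 (total $3.80, still need 39.0 mg).
Take 0.5571 servings of almonds: +39.0 mg calcium for $0.67 (total $4.47, still need 0.0 mg).
Filling from the cheapest source first is optimal under one linear minimum: $4.47.

$4.47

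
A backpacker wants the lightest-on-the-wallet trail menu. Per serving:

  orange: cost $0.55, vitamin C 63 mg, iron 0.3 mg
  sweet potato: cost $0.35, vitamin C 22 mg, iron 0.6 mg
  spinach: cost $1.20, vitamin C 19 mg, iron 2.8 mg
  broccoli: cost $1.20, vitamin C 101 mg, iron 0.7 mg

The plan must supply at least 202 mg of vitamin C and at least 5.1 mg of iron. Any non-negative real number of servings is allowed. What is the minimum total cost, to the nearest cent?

orange only: max(202/63, 5.1/0.3) = 17 servings → $9.35.
sweet potato only: max(202/22, 5.1/0.6) = 9.182 servings → $3.21.
spinach only: max(202/19, 5.1/2.8) = 10.63 servings → $12.76.
broccoli only: max(202/101, 5.1/0.7) = 7.286 servings → $8.74.
orange + sweet potato with both tight: 0.2885 servings and 8.356 servings → $3.08.
orange + spinach with both tight: 2.746 servings and 1.527 servings → $3.34.
orange + broccoli: the both-tight solution has a negative serving — not a feasible corner.
sweet potato + spinach: intersection lies outside the first quadrant.
sweet potato + broccoli with both tight: 8.268 servings and 0.1991 servings → $3.13.
spinach + broccoli with both tight: 1.387 servings and 1.739 servings → $3.75.
So the least-cost plan costs $3.08.

$3.08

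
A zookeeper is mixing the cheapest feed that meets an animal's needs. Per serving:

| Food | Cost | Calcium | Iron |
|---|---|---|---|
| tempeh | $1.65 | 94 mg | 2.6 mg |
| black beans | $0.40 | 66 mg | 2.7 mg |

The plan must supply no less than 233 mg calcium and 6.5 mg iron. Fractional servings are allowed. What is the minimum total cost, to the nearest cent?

$1.41

Two binding constraints pin down two serving amounts, so the optimal mix uses at most two foods. The candidates are each food alone (scaled to the tighter of calcium/iron) and each pair with both constraints tight.
tempeh only: max(233/94, 6.5/2.6) = 2.5 servings → $4.12.
black beans only: max(233/66, 6.5/2.7) = 3.53 servings → $1.41.
tempeh + black beans with both tight: 2.434 servings and 0.06326 servings → $4.04.
The minimum over all feasible corners is $1.41.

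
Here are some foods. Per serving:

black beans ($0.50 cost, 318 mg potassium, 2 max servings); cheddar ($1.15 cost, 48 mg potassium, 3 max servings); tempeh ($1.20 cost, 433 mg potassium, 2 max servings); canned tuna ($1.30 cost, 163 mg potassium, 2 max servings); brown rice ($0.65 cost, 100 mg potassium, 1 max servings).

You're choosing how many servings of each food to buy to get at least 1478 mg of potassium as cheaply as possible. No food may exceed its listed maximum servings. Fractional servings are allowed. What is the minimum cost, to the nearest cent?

Cost per mg of potassium: black beans $0.0016, tempeh $0.0028, brown rice $0.0065, canned tuna $0.0080, cheddar $0.0240.
Take 2 servings of black beans: +636.0 mg potassium for $1.00 (total $1.00, still need 842.0 mg).
Take 1.945 servings of tempeh: +842.0 mg potassium for $2.33 (total $3.33, still need 0.0 mg).
Greedy by cheapest-per-mg is optimal for a single linear constraint, so the minimum cost is $3.33.

$3.33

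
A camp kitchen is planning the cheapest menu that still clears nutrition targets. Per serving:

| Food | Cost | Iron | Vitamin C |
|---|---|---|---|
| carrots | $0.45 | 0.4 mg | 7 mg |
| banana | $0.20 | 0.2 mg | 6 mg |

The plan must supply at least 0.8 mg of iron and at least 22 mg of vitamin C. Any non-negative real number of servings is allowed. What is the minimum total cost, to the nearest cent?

$0.80

Minimising a linear cost over {iron ≥ 0.8, vitamin C ≥ 22, servings ≥ 0} — the optimum is at a vertex, using one or two foods.
carrots only: max(0.8/0.4, 22/7) = 3.143 servings → $1.41.
banana only: max(0.8/0.2, 22/6) = 4 servings → $0.80.
carrots + banana with both tight: 0.4 servings and 3.2 servings → $0.82.
The minimum over all feasible corners is $0.80.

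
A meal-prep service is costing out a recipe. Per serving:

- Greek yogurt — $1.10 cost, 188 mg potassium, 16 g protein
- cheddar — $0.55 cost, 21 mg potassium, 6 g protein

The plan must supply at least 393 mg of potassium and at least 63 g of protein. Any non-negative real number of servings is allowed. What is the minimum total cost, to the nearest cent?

$4.33

Minimising a linear cost over {potassium ≥ 393, protein ≥ 63, servings ≥ 0} — the optimum is at a vertex, using one or two foods.
Greek yogurt only: max(393/188, 63/16) = 3.938 servings → $4.33.
cheddar only: max(393/21, 63/6) = 18.71 servings → $10.29.
Greek yogurt + cheddar with both tight: 1.307 servings and 7.015 servings → $5.30.
Cheapest feasible corner: $4.33.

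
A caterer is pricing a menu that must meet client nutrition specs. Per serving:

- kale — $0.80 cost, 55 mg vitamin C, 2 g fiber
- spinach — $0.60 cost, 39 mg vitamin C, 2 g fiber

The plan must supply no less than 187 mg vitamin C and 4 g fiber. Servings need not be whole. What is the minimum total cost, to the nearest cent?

With two linear requirements the optimum uses one or two foods; enumerate the corners.
kale only: max(187/55, 4/2) = 3.4 servings → $2.72.
spinach only: max(187/39, 4/2) = 4.795 servings → $2.88.
kale + spinach: the both-tight solution has a negative serving — not a feasible corner.
So the least-cost plan costs $2.72.

$2.72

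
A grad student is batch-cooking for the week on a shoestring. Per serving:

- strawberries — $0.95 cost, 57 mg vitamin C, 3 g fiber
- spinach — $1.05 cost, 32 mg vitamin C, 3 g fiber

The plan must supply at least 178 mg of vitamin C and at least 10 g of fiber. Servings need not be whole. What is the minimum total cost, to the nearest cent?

Compare the cost at each extreme point of the feasible region.
strawberries only: max(178/57, 10/3) = 3.333 servings → $3.17.
spinach only: max(178/32, 10/3) = 5.562 servings → $5.84.
strawberries + spinach with both tight: 2.853 servings and 0.48 servings → $3.21.
So the least-cost plan costs $3.17.

$3.17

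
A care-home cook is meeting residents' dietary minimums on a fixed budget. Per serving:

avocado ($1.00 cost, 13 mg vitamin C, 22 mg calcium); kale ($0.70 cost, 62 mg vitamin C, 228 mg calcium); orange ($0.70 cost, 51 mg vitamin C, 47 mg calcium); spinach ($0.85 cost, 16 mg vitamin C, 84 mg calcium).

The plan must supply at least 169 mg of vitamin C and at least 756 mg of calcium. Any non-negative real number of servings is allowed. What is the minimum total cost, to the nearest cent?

avocado only: max(169/13, 756/22) = 34.36 servings → $34.36.
kale only: max(169/62, 756/228) = 3.316 servings → $2.32.
orange only: max(169/51, 756/47) = 16.09 servings → $11.26.
spinach only: max(169/16, 756/84) = 10.56 servings → $8.98.
avocado + kale with both targets exact would need a negative amount; discard.
avocado + orange: intersection lies outside the first quadrant.
avocado + spinach with both tight: 2.838 servings and 8.257 servings → $9.86.
kale + orange with both targets exact would need a negative amount; discard.
kale + spinach with both tight: 1.346 servings and 5.346 servings → $5.49.
orange + spinach with both tight: 0.5946 servings and 8.667 servings → $7.78.
So the least-cost plan costs $2.32.

$2.32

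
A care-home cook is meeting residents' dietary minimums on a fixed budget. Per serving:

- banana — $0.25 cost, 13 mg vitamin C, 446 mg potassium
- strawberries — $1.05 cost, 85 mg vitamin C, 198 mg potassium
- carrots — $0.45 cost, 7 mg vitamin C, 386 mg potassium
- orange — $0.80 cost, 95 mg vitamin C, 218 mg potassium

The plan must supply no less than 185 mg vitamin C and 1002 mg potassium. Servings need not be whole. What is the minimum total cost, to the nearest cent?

$1.75

Check every corner: each single food scaled to meet both minima, and each pair solved so both constraints bind.
banana only: max(185/13, 1002/446) = 14.23 servings → $3.56.
strawberries only: max(185/85, 1002/198) = 5.061 servings → $5.31.
carrots only: max(185/7, 1002/386) = 26.43 servings → $11.89.
orange only: max(185/95, 1002/218) = 4.596 servings → $3.68.
banana + strawberries with both tight: 1.374 servings and 1.966 servings → $2.41.
banana + carrots: intersection lies outside the first quadrant.
banana + orange with both tight: 1.388 servings and 1.757 servings → $1.75.
strawberries + carrots with both tight: 2.049 servings and 1.545 servings → $2.85.
strawberries + orange with both targets exact would need a negative amount; discard.
carrots + orange with both tight: 1.561 servings and 1.832 servings → $2.17.
The minimum over all feasible corners is $1.75.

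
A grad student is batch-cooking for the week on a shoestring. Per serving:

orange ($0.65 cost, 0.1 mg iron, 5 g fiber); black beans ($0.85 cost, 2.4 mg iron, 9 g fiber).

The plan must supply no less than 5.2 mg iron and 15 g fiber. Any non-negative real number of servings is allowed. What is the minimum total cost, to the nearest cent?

At the optimum either one food covers both requirements or two foods hit both targets exactly; no other combination can be cheaper.
orange only: max(5.2/0.1, 15/5) = 52 servings → $33.80.
black beans only: max(5.2/2.4, 15/9) = 2.167 servings → $1.84.
orange + black beans: intersection lies outside the first quadrant.
So the least-cost plan costs $1.84.

$1.84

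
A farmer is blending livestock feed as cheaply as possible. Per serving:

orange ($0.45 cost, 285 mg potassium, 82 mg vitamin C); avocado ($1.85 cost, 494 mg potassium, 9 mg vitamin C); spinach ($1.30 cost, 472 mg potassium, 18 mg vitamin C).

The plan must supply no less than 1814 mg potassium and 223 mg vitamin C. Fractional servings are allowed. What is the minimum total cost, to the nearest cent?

The cheapest plan sits at a corner of the feasible region — with two constraints it uses at most two foods.
orange only: max(1814/285, 223/82) = 6.365 servings → $2.86.
avocado only: max(1814/494, 223/9) = 24.78 servings → $45.84.
spinach only: max(1814/472, 223/18) = 12.39 servings → $16.11.
orange + avocado with both tight: 2.473 servings and 2.245 servings → $5.27.
orange + spinach with both tight: 2.163 servings and 2.537 servings → $4.27.
avocado + spinach with both targets exact would need a negative amount; discard.
So the least-cost plan costs $2.86.

$2.86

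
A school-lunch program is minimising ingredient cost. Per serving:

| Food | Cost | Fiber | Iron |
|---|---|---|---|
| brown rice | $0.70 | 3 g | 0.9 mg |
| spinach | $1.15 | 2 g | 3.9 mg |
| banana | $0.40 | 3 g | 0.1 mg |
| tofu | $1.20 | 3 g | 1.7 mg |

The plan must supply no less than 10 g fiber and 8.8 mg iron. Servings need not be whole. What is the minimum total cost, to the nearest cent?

With two linear requirements the optimum uses one or two foods; enumerate the corners.
brown rice only: max(10/3, 8.8/0.9) = 9.778 servings → $6.84.
spinach only: max(10/2, 8.8/3.9) = 5 servings → $5.75.
banana only: max(10/3, 8.8/0.1) = 88 servings → $35.20.
tofu only: max(10/3, 8.8/1.7) = 5.176 servings → $6.21.
brown rice + spinach with both tight: 2.162 servings and 1.758 servings → $3.53.
brown rice + banana with both targets exact would need a negative amount; discard.
brown rice + tofu: intersection lies outside the first quadrant.
spinach + banana with both tight: 2.209 servings and 1.861 servings → $3.28.
spinach + tofu with both tight: 1.133 servings and 2.578 servings → $4.40.
banana + tofu: the both-tight solution has a negative serving — not a feasible corner.
So the least-cost plan costs $3.28.

$3.28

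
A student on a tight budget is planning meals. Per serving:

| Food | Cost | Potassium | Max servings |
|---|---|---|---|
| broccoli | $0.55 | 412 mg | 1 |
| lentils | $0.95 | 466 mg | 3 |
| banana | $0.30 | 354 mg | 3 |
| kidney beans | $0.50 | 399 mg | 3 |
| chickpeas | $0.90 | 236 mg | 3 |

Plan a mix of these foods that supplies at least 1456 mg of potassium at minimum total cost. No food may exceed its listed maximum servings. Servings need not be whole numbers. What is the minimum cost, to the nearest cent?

$1.39

Cost per mg of potassium: banana $0.0008, kidney beans $0.0013, broccoli $0.0013, lentils $0.0020, chickpeas $0.0038.
Take 3 servings of banana: +1062.0 mg potassium for $0.90 (total $0.90, still need 394.0 mg).
Take 0.9875 servings of kidney beans: +394.0 mg potassium for $0.49 (total $1.39, still need 0.0 mg).
Greedy by cheapest-per-mg is optimal for a single linear constraint, so the minimum cost is $1.39.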